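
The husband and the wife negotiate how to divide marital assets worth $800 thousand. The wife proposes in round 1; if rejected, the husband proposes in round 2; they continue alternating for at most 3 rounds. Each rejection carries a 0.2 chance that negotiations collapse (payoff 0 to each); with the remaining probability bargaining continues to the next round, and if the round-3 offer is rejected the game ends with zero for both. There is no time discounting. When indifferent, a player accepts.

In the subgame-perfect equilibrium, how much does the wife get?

672

Round 3 (the wife proposes): the husband will accept anything ≥ 0, so the wife offers 0 and keeps 800.
Round 2 (the husband proposes): rejecting gives the wife an expected 0.8 × 800 = 640, so the husband offers 640, keeping 160.
Round 1 (the wife proposes): rejecting gives the husband an expected 0.8 × 160 = 128, so the wife offers 128, keeping 672.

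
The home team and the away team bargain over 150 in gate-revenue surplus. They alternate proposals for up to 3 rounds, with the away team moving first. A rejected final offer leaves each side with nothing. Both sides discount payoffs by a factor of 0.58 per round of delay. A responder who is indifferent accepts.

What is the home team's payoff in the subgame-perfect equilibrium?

Round 3 (the away team proposes): rejection yields 0 for the home team; the away team offers 0 and keeps 150.
Round 2 (the home team proposes): the away team can get 150 next round, worth 0.58 × 150 = 87 now, so the home team offers 87, keeping 63.
Round 1 (the away team proposes): the home team can get 63 next round, worth 0.58 × 63 = 36.54 now. The away team offers 36.54 and keeps 150 − 36.54 = 113.46.

36.54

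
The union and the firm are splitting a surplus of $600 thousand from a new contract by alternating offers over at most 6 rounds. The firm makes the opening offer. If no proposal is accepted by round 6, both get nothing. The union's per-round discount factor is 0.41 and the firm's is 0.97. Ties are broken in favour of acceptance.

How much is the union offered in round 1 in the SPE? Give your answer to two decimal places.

Round 6 (the union proposes): the firm will accept anything ≥ 0, so the union offers 0 and keeps 600.
Round 5 (the firm proposes): the union can get 600 next round, worth 0.41 × 600 = 246 now, so the firm offers 246, keeping 354.
Round 4 (the union proposes): the firm can get 354 next round, worth 0.97 × 354 = 343.38 now, so the union offers 343.38, keeping 256.62.
Round 3 (the firm proposes): the union can get 256.62 next round, worth 0.41 × 256.62 = 105.2142 now. The firm offers 105.2142 and keeps 600 − 105.2142 = 494.7858.
Round 2 (the union proposes): the firm can get 494.7858 next round, worth 0.97 × 494.7858 = 479.942226 now. The union offers 479.942226 and keeps 600 − 479.942226 = 120.057774.
Round 1 (the firm proposes): the union can get 120.057774 next round, worth 0.41 × 120.057774 = 49.22368734 now; the firm offers that and keeps 550.77631266.

49.22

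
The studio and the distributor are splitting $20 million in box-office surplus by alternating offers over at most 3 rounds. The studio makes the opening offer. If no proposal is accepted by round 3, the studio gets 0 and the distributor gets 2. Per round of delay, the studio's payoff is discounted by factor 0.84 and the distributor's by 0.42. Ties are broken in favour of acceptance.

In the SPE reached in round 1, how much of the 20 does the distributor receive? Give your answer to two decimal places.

Round 3 (the studio proposes): the distributor gets 2 if talks fail, so the studio offers 2 and keeps 18.
Round 2 (the distributor proposes): the studio can get 18 next round, worth 0.84 × 18 = 15.12 now, so the distributor offers 15.12, keeping 4.88.
Round 1 (the studio proposes): the distributor can get 4.88 next round, worth 0.42 × 4.88 = 2.0496 now, so the studio offers 2.0496, keeping 17.9504.

2.05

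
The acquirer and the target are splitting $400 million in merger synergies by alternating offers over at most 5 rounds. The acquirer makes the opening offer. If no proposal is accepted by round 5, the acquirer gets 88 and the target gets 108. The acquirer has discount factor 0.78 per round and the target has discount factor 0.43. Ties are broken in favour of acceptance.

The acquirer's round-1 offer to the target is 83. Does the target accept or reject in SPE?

Work out the target's continuation value if the offer is rejected.
Round 5 (the acquirer proposes): the target gets 108 if talks fail, so the acquirer offers 108 and keeps 292.
Round 4 (the target proposes): the acquirer can get 292 next round, worth 0.78 × 292 = 227.76 now; the target offers that and keeps 172.24.
Round 3 (the acquirer proposes): the target can get 172.24 next round, worth 0.43 × 172.24 = 74.0632 now; the acquirer offers that and keeps 325.9368.
Round 2 (the target proposes): the acquirer can get 325.9368 next round, worth 0.78 × 325.9368 = 254.230704 now; the target offers that and keeps 145.769296.
So by rejecting in round 1, the target gets 145.769296 next round, worth 0.43 × 145.769296 = 62.68079728 now.
Offer 83 ≥ 62.68079728, so the target accepts.

Accept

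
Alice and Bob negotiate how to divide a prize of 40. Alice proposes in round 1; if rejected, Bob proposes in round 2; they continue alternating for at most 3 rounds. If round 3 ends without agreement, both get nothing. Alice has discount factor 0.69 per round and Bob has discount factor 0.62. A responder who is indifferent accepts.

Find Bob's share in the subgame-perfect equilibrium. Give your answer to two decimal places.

7.69

Round 3 (Alice proposes): Bob will accept anything ≥ 0, so Alice offers 0 and keeps 40.
Round 2 (Bob proposes): Alice can get 40 next round, worth 0.69 × 40 = 27.6 now, so Bob offers 27.6, keeping 12.4.
Round 1 (Alice proposes): Bob can get 12.4 next round, worth 0.62 × 12.4 = 7.688 now, so Alice offers 7.688, keeping 32.312.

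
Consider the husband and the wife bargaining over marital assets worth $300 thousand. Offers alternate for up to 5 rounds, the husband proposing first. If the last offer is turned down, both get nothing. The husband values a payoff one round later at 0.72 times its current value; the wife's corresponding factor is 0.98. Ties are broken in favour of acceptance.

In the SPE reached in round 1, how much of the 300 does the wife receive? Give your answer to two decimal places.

140.40

Round 5 (the husband proposes): rejection yields 0 for the wife; the husband offers 0 and keeps 300.
Round 4 (the wife proposes): the husband can get 300 next round, worth 0.72 × 300 = 216 now. The wife offers 216 and keeps 300 − 216 = 84.
Round 3 (the husband proposes): the wife can get 84 next round, worth 0.98 × 84 = 82.32 now, so the husband offers 82.32, keeping 217.68.
Round 2 (the wife proposes): the husband can get 217.68 next round, worth 0.72 × 217.68 = 156.7296 now, so the wife offers 156.7296, keeping 143.2704.
Round 1 (the husband proposes): the wife can get 143.2704 next round, worth 0.98 × 143.2704 = 140.404992 now; the husband offers that and keeps 159.595008.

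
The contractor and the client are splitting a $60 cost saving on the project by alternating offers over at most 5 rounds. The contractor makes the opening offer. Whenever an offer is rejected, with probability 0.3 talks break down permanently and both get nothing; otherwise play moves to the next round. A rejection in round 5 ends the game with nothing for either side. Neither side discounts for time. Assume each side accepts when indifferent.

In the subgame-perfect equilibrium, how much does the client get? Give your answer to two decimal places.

Round 5 (the contractor proposes): the client will accept anything ≥ 0, so the contractor offers 0 and keeps 60.
Round 4 (the client proposes): rejecting gives the contractor an expected 0.7 × 60 = 42. The client offers 42 and keeps 60 − 42 = 18.
Round 3 (the contractor proposes): rejecting gives the client an expected 0.7 × 18 = 12.6; the contractor offers that and keeps 47.4.
Round 2 (the client proposes): rejecting gives the contractor an expected 0.7 × 47.4 = 33.18; the client offers that and keeps 26.82.
Round 1 (the contractor proposes): rejecting gives the client an expected 0.7 × 26.82 = 18.774. The contractor offers 18.774 and keeps 60 − 18.774 = 41.226.

18.77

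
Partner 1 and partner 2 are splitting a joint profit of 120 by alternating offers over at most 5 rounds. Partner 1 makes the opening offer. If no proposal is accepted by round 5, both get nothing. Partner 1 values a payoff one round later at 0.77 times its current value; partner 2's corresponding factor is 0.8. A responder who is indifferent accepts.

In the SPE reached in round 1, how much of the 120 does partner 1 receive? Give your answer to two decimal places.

84.32

By backward induction:
Round 5 (partner 1 proposes): rejection yields 0 for partner 2; partner 1 offers 0 and keeps 120.
Round 4 (partner 2 proposes): partner 1 can get 120 next round, worth 0.77 × 120 = 92.4 now. Partner 2 offers 92.4 and keeps 120 − 92.4 = 27.6.
Round 3 (partner 1 proposes): partner 2 can get 27.6 next round, worth 0.8 × 27.6 = 22.08 now; partner 1 offers that and keeps 97.92.
Round 2 (partner 2 proposes): partner 1 can get 97.92 next round, worth 0.77 × 97.92 = 75.3984 now; partner 2 offers that and keeps 44.6016.
Round 1 (partner 1 proposes): partner 2 can get 44.6016 next round, worth 0.8 × 44.6016 = 35.68128 now. Partner 1 offers 35.68128 and keeps 120 − 35.68128 = 84.31872.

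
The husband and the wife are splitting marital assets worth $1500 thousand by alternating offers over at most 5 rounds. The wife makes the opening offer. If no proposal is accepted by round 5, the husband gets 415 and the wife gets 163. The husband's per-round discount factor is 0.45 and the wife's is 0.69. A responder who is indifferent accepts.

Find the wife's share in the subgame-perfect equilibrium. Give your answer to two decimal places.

Solve by backward induction from round 5.
Round 5 (the wife proposes): the husband gets 415 if talks fail, so the wife offers 415 and keeps 1085.
Round 4 (the husband proposes): the wife can get 1085 next round, worth 0.69 × 1085 = 748.65 now, so the husband offers 748.65, keeping 751.35.
Round 3 (the wife proposes): the husband can get 751.35 next round, worth 0.45 × 751.35 = 338.1075 now. The wife offers 338.1075 and keeps 1500 − 338.1075 = 1161.8925.
Round 2 (the husband proposes): the wife can get 1161.8925 next round, worth 0.69 × 1161.8925 = 801.705825 now. The husband offers 801.705825 and keeps 1500 − 801.705825 = 698.294175.
Round 1 (the wife proposes): the husband can get 698.294175 next round, worth 0.45 × 698.294175 = 314.23237875 now. The wife offers 314.23237875 and keeps 1500 − 314.23237875 = 1185.76762125.

1185.77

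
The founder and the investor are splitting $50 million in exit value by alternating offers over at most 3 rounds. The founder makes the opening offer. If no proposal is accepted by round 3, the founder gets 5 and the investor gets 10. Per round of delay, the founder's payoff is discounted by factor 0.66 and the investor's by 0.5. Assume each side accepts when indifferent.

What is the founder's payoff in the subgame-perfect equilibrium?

Round 3 (the founder proposes): the investor gets 10 if talks fail, so the founder offers 10 and keeps 40.
Round 2 (the investor proposes): the founder can get 40 next round, worth 0.66 × 40 = 26.4 now. The investor offers 26.4 and keeps 50 − 26.4 = 23.6.
Round 1 (the founder proposes): the investor can get 23.6 next round, worth 0.5 × 23.6 = 11.8 now, so the founder offers 11.8, keeping 38.2.

38.2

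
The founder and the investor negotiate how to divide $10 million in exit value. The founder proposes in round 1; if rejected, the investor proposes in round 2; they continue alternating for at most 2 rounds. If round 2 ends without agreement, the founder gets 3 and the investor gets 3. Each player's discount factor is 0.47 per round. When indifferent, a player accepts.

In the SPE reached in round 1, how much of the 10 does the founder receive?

Round 2 (the investor proposes): the founder gets 3 if talks fail, so the investor offers 3 and keeps 7.
Round 1 (the founder proposes): the investor can get 7 next round, worth 0.47 × 7 = 3.29 now. The founder offers 3.29 and keeps 10 − 3.29 = 6.71.

6.71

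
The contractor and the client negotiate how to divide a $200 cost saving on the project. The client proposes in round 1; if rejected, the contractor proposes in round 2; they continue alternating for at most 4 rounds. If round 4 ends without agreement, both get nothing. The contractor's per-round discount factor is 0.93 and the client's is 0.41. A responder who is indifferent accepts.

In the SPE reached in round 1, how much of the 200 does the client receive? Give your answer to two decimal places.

Round 4 (the contractor proposes): rejection yields 0 for the client; the contractor offers 0 and keeps 200.
Round 3 (the client proposes): the contractor can get 200 next round, worth 0.93 × 200 = 186 now, so the client offers 186, keeping 14.
Round 2 (the contractor proposes): the client can get 14 next round, worth 0.41 × 14 = 5.74 now; the contractor offers that and keeps 194.26.
Round 1 (the client proposes): the contractor can get 194.26 next round, worth 0.93 × 194.26 = 180.6618 now; the client offers that and keeps 19.3382.

19.34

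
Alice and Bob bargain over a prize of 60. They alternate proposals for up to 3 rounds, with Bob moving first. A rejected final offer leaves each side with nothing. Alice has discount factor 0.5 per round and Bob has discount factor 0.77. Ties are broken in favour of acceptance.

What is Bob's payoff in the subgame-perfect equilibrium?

Round 3 (Bob proposes): Alice will accept anything ≥ 0, so Bob offers 0 and keeps 60.
Round 2 (Alice proposes): Bob can get 60 next round, worth 0.77 × 60 = 46.2 now. Alice offers 46.2 and keeps 60 − 46.2 = 13.8.
Round 1 (Bob proposes): Alice can get 13.8 next round, worth 0.5 × 13.8 = 6.9 now, so Bob offers 6.9, keeping 53.1.

53.1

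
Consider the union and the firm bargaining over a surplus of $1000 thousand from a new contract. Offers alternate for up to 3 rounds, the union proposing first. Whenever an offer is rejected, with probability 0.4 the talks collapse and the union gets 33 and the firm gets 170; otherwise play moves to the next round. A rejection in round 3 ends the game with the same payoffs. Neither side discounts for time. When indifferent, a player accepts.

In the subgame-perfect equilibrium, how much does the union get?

By backward induction:
Round 3 (the union proposes): the firm gets 170 if talks fail, so the union offers 170 and keeps 830.
Round 2 (the firm proposes): rejecting gives the union an expected 0.6 × 830 + 0.4 × 33 = 511.2; the firm offers that and keeps 488.8.
Round 1 (the union proposes): rejecting gives the firm an expected 0.6 × 488.8 + 0.4 × 170 = 361.28; the union offers that and keeps 638.72.

638.72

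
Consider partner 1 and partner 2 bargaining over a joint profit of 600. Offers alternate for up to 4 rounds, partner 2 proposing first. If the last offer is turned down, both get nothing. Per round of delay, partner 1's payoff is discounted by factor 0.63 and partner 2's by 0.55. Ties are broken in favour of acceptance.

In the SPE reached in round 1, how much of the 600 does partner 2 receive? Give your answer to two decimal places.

298.92

Round 4 (partner 1 proposes): partner 2 will accept anything ≥ 0, so partner 1 offers 0 and keeps 600.
Round 3 (partner 2 proposes): partner 1 can get 600 next round, worth 0.63 × 600 = 378 now. Partner 2 offers 378 and keeps 600 − 378 = 222.
Round 2 (partner 1 proposes): partner 2 can get 222 next round, worth 0.55 × 222 = 122.1 now, so partner 1 offers 122.1, keeping 477.9.
Round 1 (partner 2 proposes): partner 1 can get 477.9 next round, worth 0.63 × 477.9 = 301.077 now; partner 2 offers that and keeps 298.923.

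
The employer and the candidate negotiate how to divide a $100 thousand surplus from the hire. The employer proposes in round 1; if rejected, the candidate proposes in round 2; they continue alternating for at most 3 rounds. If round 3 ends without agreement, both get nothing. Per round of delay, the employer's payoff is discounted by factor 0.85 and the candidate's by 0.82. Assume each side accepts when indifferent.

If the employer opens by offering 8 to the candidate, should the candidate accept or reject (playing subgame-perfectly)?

Work out the candidate's continuation value if the offer is rejected.
Round 3 (the employer proposes): rejection yields 0 for the candidate; the employer offers 0 and keeps 100.
Round 2 (the candidate proposes): the employer can get 100 next round, worth 0.85 × 100 = 85 now; the candidate offers that and keeps 15.
So by rejecting in round 1, the candidate gets 15 next round, worth 0.82 × 15 = 12.3 now.
Offer 8 < 12.3, so the candidate rejects.

Reject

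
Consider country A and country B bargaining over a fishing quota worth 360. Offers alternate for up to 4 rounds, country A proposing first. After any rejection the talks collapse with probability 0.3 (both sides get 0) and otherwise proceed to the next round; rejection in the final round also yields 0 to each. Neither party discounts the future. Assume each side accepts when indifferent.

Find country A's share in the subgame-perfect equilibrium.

Round 4 (country B proposes): country A will accept anything ≥ 0, so country B offers 0 and keeps 360.
Round 3 (country A proposes): rejecting gives country B an expected 0.7 × 360 = 252; country A offers that and keeps 108.
Round 2 (country B proposes): rejecting gives country A an expected 0.7 × 108 = 75.6; country B offers that and keeps 284.4.
Round 1 (country A proposes): rejecting gives country B an expected 0.7 × 284.4 = 199.08. Country A offers 199.08 and keeps 360 − 199.08 = 160.92.

160.92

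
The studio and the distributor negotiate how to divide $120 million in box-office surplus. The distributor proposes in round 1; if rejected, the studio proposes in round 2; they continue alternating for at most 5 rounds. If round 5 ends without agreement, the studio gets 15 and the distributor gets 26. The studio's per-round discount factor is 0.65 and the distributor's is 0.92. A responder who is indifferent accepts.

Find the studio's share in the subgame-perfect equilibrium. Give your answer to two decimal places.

15.34

Round 5 (the distributor proposes): the studio gets 15 if talks fail, so the distributor offers 15 and keeps 105.
Round 4 (the studio proposes): the distributor can get 105 next round, worth 0.92 × 105 = 96.6 now, so the studio offers 96.6, keeping 23.4.
Round 3 (the distributor proposes): the studio can get 23.4 next round, worth 0.65 × 23.4 = 15.21 now, so the distributor offers 15.21, keeping 104.79.
Round 2 (the studio proposes): the distributor can get 104.79 next round, worth 0.92 × 104.79 = 96.4068 now. The studio offers 96.4068 and keeps 120 − 96.4068 = 23.5932.
Round 1 (the distributor proposes): the studio can get 23.5932 next round, worth 0.65 × 23.5932 = 15.33558 now. The distributor offers 15.33558 and keeps 120 − 15.33558 = 104.66442.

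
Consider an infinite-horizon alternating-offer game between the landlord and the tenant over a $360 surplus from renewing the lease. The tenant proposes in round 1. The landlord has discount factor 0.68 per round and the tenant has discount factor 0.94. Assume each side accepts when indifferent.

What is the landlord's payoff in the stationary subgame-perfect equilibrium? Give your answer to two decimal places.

When the tenant proposes, the landlord accepts any offer worth at least 0.68 times what the landlord would get by proposing next round; and vice versa.
This gives x = 360 − 0.68y and y = 360 − 0.94x, where x and y are each side's share when it proposes.
Hence (1 − 0.68·0.94)x = 360(1 − 0.68), i.e. 0.3608·x = 115.2.
x ≈ 319.2905; the landlord's share is 360 − x ≈ 40.7095.

40.71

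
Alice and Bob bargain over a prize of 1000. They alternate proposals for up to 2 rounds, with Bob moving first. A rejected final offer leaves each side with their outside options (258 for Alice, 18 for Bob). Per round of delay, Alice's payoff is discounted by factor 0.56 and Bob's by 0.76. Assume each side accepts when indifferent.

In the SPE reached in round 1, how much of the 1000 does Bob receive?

Round 2 (Alice proposes): Bob gets 18 if talks fail, so Alice offers 18 and keeps 982.
Round 1 (Bob proposes): Alice can get 982 next round, worth 0.56 × 982 = 549.92 now. Bob offers 549.92 and keeps 1000 − 549.92 = 450.08.

450.08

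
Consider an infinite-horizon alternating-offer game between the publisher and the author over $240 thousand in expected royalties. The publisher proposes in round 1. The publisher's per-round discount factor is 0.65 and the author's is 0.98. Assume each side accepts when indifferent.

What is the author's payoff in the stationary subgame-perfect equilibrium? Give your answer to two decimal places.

226.78

Let x be the publisher's share when the publisher proposes and y be the author's share when the author proposes.
The author accepts iff offered ≥ 0.98·y, so x = 240 − 0.98y. Symmetrically y = 240 − 0.65x.
Substituting: x = 240 − 0.98(240 − 0.65x), giving x(1 − 0.65·0.98) = 240(1 − 0.98).
So x = 240 × 0.02 / 0.363 ≈ 13.2231, and the author receives 240 − x ≈ 226.7769.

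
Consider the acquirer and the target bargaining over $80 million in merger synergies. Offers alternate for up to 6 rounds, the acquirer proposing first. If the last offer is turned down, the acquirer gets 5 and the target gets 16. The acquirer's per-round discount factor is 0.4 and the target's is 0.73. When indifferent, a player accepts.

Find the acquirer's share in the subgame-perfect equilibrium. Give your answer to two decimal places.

Round 6 (the target proposes): the acquirer gets 5 if talks fail, so the target offers 5 and keeps 75.
Round 5 (the acquirer proposes): the target can get 75 next round, worth 0.73 × 75 = 54.75 now. The acquirer offers 54.75 and keeps 80 − 54.75 = 25.25.
Round 4 (the target proposes): the acquirer can get 25.25 next round, worth 0.4 × 25.25 = 10.1 now, so the target offers 10.1, keeping 69.9.
Round 3 (the acquirer proposes): the target can get 69.9 next round, worth 0.73 × 69.9 = 51.027 now, so the acquirer offers 51.027, keeping 28.973.
Round 2 (the target proposes): the acquirer can get 28.973 next round, worth 0.4 × 28.973 = 11.5892 now; the target offers that and keeps 68.4108.
Round 1 (the acquirer proposes): the target can get 68.4108 next round, worth 0.73 × 68.4108 = 49.939884 now; the acquirer offers that and keeps 30.060116.

30.06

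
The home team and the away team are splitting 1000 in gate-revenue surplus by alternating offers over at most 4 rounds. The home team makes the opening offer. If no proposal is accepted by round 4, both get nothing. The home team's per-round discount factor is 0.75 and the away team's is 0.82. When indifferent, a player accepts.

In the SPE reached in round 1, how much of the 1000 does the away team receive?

709.3

Solve by backward induction from round 4.
Round 4 (the away team proposes): rejection yields 0 for the home team; the away team offers 0 and keeps 1000.
Round 3 (the home team proposes): the away team can get 1000 next round, worth 0.82 × 1000 = 820 now. The home team offers 820 and keeps 1000 − 820 = 180.
Round 2 (the away team proposes): the home team can get 180 next round, worth 0.75 × 180 = 135 now. The away team offers 135 and keeps 1000 − 135 = 865.
Round 1 (the home team proposes): the away team can get 865 next round, worth 0.82 × 865 = 709.3 now, so the home team offers 709.3, keeping 290.7.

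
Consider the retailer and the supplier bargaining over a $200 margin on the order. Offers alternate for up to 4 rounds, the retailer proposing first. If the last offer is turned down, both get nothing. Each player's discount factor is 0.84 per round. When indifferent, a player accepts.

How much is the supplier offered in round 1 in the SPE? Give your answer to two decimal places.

Round 4 (the supplier proposes): the retailer will accept anything ≥ 0, so the supplier offers 0 and keeps 200.
Round 3 (the retailer proposes): the supplier can get 200 next round, worth 0.84 × 200 = 168 now. The retailer offers 168 and keeps 200 − 168 = 32.
Round 2 (the supplier proposes): the retailer can get 32 next round, worth 0.84 × 32 = 26.88 now, so the supplier offers 26.88, keeping 173.12.
Round 1 (the retailer proposes): the supplier can get 173.12 next round, worth 0.84 × 173.12 = 145.4208 now. The retailer offers 145.4208 and keeps 200 − 145.4208 = 54.5792.

145.42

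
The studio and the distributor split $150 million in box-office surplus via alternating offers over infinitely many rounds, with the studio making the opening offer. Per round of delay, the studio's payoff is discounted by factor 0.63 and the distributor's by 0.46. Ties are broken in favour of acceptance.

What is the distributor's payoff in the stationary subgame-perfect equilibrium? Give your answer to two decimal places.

35.95

Let x be the studio's share when the studio proposes and y be the distributor's share when the distributor proposes.
The distributor accepts iff offered ≥ 0.46·y, so x = 150 − 0.46y. Symmetrically y = 150 − 0.63x.
Substituting: x = 150 − 0.46(150 − 0.63x), giving x(1 − 0.63·0.46) = 150(1 − 0.46).
So x = 150 × 0.54 / 0.7102 ≈ 114.0524, and the distributor receives 150 − x ≈ 35.9476.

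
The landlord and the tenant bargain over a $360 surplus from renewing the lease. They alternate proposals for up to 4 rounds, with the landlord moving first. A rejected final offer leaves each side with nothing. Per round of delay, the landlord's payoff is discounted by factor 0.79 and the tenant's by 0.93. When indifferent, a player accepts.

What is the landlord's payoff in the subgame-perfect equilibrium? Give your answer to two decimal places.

Round 4 (the tenant proposes): rejection yields 0 for the landlord; the tenant offers 0 and keeps 360.
Round 3 (the landlord proposes): the tenant can get 360 next round, worth 0.93 × 360 = 334.8 now. The landlord offers 334.8 and keeps 360 − 334.8 = 25.2.
Round 2 (the tenant proposes): the landlord can get 25.2 next round, worth 0.79 × 25.2 = 19.908 now. The tenant offers 19.908 and keeps 360 − 19.908 = 340.092.
Round 1 (the landlord proposes): the tenant can get 340.092 next round, worth 0.93 × 340.092 = 316.28556 now, so the landlord offers 316.28556, keeping 43.71444.

43.71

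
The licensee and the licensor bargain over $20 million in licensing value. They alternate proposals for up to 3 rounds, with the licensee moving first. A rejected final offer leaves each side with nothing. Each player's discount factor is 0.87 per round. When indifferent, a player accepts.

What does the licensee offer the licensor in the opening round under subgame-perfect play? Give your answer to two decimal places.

2.26

Round 3 (the licensee proposes): the licensor will accept anything ≥ 0, so the licensee offers 0 and keeps 20.
Round 2 (the licensor proposes): the licensee can get 20 next round, worth 0.87 × 20 = 17.4 now, so the licensor offers 17.4, keeping 2.6.
Round 1 (the licensee proposes): the licensor can get 2.6 next round, worth 0.87 × 2.6 = 2.262 now; the licensee offers that and keeps 17.738.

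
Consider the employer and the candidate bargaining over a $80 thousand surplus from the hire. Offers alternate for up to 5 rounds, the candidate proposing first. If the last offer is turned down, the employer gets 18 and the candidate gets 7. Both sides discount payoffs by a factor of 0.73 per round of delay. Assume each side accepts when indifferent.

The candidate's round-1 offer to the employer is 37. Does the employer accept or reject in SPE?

Accept

Round 5 (the candidate proposes): the employer gets 18 if talks fail, so the candidate offers 18 and keeps 62.
Round 4 (the employer proposes): the candidate can get 62 next round, worth 0.73 × 62 = 45.26 now. The employer offers 45.26 and keeps 80 − 45.26 = 34.74.
Round 3 (the candidate proposes): the employer can get 34.74 next round, worth 0.73 × 34.74 = 25.3602 now, so the candidate offers 25.3602, keeping 54.6398.
Round 2 (the employer proposes): the candidate can get 54.6398 next round, worth 0.73 × 54.6398 = 39.887054 now. The employer offers 39.887054 and keeps 80 − 39.887054 = 40.112946.
So by rejecting in round 1, the employer gets 40.112946 next round, worth 0.73 × 40.112946 = 29.28245058 now.
Offer 37 ≥ 29.28245058, so the employer accepts.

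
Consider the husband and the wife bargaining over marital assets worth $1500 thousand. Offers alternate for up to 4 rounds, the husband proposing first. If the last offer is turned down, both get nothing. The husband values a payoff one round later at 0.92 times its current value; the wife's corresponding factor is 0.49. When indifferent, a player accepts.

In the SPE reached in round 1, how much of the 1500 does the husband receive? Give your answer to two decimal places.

1109.86

Round 4 (the wife proposes): rejection yields 0 for the husband; the wife offers 0 and keeps 1500.
Round 3 (the husband proposes): the wife can get 1500 next round, worth 0.49 × 1500 = 735 now, so the husband offers 735, keeping 765.
Round 2 (the wife proposes): the husband can get 765 next round, worth 0.92 × 765 = 703.8 now. The wife offers 703.8 and keeps 1500 − 703.8 = 796.2.
Round 1 (the husband proposes): the wife can get 796.2 next round, worth 0.49 × 796.2 = 390.138 now. The husband offers 390.138 and keeps 1500 − 390.138 = 1109.862.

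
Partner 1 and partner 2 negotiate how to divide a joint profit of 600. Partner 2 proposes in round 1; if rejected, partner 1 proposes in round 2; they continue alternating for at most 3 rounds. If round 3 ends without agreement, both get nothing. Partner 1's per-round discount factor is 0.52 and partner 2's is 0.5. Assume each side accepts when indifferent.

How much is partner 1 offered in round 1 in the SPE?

156

Round 3 (partner 2 proposes): rejection yields 0 for partner 1; partner 2 offers 0 and keeps 600.
Round 2 (partner 1 proposes): partner 2 can get 600 next round, worth 0.5 × 600 = 300 now, so partner 1 offers 300, keeping 300.
Round 1 (partner 2 proposes): partner 1 can get 300 next round, worth 0.52 × 300 = 156 now, so partner 2 offers 156, keeping 444.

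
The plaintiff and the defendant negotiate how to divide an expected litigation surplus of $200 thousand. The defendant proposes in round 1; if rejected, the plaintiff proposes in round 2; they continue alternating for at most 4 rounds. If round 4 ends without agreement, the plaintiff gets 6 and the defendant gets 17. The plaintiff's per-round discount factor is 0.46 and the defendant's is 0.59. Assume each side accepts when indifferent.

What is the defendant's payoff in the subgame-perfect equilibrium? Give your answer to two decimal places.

Round 4 (the plaintiff proposes): the defendant gets 17 if talks fail, so the plaintiff offers 17 and keeps 183.
Round 3 (the defendant proposes): the plaintiff can get 183 next round, worth 0.46 × 183 = 84.18 now, so the defendant offers 84.18, keeping 115.82.
Round 2 (the plaintiff proposes): the defendant can get 115.82 next round, worth 0.59 × 115.82 = 68.3338 now; the plaintiff offers that and keeps 131.6662.
Round 1 (the defendant proposes): the plaintiff can get 131.6662 next round, worth 0.46 × 131.6662 = 60.566452 now; the defendant offers that and keeps 139.433548.

139.43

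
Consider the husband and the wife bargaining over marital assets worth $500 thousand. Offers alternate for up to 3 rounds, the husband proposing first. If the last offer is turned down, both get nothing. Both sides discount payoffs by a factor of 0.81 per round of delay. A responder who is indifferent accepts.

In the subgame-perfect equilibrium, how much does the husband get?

Round 3 (the husband proposes): the wife will accept anything ≥ 0, so the husband offers 0 and keeps 500.
Round 2 (the wife proposes): the husband can get 500 next round, worth 0.81 × 500 = 405 now, so the wife offers 405, keeping 95.
Round 1 (the husband proposes): the wife can get 95 next round, worth 0.81 × 95 = 76.95 now. The husband offers 76.95 and keeps 500 − 76.95 = 423.05.

423.05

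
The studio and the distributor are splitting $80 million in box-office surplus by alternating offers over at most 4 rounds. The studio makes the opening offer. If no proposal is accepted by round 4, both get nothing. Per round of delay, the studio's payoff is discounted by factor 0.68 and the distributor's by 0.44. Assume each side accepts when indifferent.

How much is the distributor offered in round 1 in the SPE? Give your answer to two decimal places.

Round 4 (the distributor proposes): the studio will accept anything ≥ 0, so the distributor offers 0 and keeps 80.
Round 3 (the studio proposes): the distributor can get 80 next round, worth 0.44 × 80 = 35.2 now. The studio offers 35.2 and keeps 80 − 35.2 = 44.8.
Round 2 (the distributor proposes): the studio can get 44.8 next round, worth 0.68 × 44.8 = 30.464 now; the distributor offers that and keeps 49.536.
Round 1 (the studio proposes): the distributor can get 49.536 next round, worth 0.44 × 49.536 = 21.79584 now, so the studio offers 21.79584, keeping 58.20416.

21.80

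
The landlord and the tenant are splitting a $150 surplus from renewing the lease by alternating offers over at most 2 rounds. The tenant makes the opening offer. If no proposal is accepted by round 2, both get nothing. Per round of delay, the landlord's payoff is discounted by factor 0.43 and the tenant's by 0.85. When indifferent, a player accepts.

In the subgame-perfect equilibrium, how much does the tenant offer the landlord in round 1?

Round 2 (the landlord proposes): the tenant will accept anything ≥ 0, so the landlord offers 0 and keeps 150.
Round 1 (the tenant proposes): the landlord can get 150 next round, worth 0.43 × 150 = 64.5 now; the tenant offers that and keeps 85.5.

64.5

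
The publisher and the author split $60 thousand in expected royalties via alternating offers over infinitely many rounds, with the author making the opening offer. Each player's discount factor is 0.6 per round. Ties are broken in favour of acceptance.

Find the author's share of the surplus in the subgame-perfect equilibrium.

37.5

Let x be the author's share when the author proposes and y be the publisher's share when the publisher proposes.
The publisher accepts iff offered ≥ 0.6·y, so x = 60 − 0.6y. Symmetrically y = 60 − 0.6x.
Substituting: x = 60 − 0.6(60 − 0.6x), giving x(1 − 0.6·0.6) = 60(1 − 0.6).
So x = 60 × 0.4 / 0.64 = 37.5, and the publisher receives 60 − x = 22.5.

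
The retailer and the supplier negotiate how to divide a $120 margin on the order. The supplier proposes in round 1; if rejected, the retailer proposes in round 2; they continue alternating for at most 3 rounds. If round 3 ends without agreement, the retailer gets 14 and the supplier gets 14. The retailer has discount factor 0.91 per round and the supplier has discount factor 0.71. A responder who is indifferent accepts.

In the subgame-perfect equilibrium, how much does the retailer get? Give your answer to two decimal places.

40.71

Round 3 (the supplier proposes): the retailer gets 14 if talks fail, so the supplier offers 14 and keeps 106.
Round 2 (the retailer proposes): the supplier can get 106 next round, worth 0.71 × 106 = 75.26 now; the retailer offers that and keeps 44.74.
Round 1 (the supplier proposes): the retailer can get 44.74 next round, worth 0.91 × 44.74 = 40.7134 now. The supplier offers 40.7134 and keeps 120 − 40.7134 = 79.2866.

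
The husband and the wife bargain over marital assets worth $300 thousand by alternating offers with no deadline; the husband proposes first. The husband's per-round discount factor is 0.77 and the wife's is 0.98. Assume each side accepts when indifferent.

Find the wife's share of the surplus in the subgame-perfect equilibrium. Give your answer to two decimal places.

275.55

Let x be the husband's share when the husband proposes and y be the wife's share when the wife proposes.
The wife accepts iff offered ≥ 0.98·y, so x = 300 − 0.98y. Symmetrically y = 300 − 0.77x.
Substituting: x = 300 − 0.98(300 − 0.77x), giving x(1 − 0.77·0.98) = 300(1 − 0.98).
So x = 300 × 0.02 / 0.2454 ≈ 24.4499, and the wife receives 300 − x ≈ 275.5501.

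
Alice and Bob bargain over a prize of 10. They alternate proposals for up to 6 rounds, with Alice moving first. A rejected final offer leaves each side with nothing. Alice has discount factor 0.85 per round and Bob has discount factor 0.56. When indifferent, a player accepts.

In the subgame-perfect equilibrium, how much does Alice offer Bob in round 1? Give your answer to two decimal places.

Round 6 (Bob proposes): rejection yields 0 for Alice; Bob offers 0 and keeps 10.
Round 5 (Alice proposes): Bob can get 10 next round, worth 0.56 × 10 = 5.6 now, so Alice offers 5.6, keeping 4.4.
Round 4 (Bob proposes): Alice can get 4.4 next round, worth 0.85 × 4.4 = 3.74 now, so Bob offers 3.74, keeping 6.26.
Round 3 (Alice proposes): Bob can get 6.26 next round, worth 0.56 × 6.26 = 3.5056 now. Alice offers 3.5056 and keeps 10 − 3.5056 = 6.4944.
Round 2 (Bob proposes): Alice can get 6.4944 next round, worth 0.85 × 6.4944 = 5.52024 now, so Bob offers 5.52024, keeping 4.47976.
Round 1 (Alice proposes): Bob can get 4.47976 next round, worth 0.56 × 4.47976 = 2.5086656 now, so Alice offers 2.5086656, keeping 7.4913344.

2.51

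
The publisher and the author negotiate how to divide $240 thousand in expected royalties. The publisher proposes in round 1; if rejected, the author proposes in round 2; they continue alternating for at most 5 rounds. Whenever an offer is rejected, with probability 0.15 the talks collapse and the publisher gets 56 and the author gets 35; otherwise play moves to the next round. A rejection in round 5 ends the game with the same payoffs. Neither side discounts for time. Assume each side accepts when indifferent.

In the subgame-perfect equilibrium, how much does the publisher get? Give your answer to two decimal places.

Round 5 (the publisher proposes): the author gets 35 if talks fail, so the publisher offers 35 and keeps 205.
Round 4 (the author proposes): rejecting gives the publisher an expected 0.85 × 205 + 0.15 × 56 = 182.65; the author offers that and keeps 57.35.
Round 3 (the publisher proposes): rejecting gives the author an expected 0.85 × 57.35 + 0.15 × 35 = 53.9975. The publisher offers 53.9975 and keeps 240 − 53.9975 = 186.0025.
Round 2 (the author proposes): rejecting gives the publisher an expected 0.85 × 186.0025 + 0.15 × 56 = 166.502125; the author offers that and keeps 73.497875.
Round 1 (the publisher proposes): rejecting gives the author an expected 0.85 × 73.497875 + 0.15 × 35 = 67.72319375; the publisher offers that and keeps 172.27680625.

172.28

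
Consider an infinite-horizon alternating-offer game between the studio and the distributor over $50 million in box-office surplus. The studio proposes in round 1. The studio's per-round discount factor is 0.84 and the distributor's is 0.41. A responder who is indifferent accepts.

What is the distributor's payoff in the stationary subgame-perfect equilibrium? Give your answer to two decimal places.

When the studio proposes, the distributor accepts any offer worth at least 0.41 times what the distributor would get by proposing next round; and vice versa.
This gives x = 50 − 0.41y and y = 50 − 0.84x, where x and y are each side's share when it proposes.
Hence (1 − 0.41·0.84)x = 50(1 − 0.41), i.e. 0.6556·x = 29.5.
x ≈ 44.9969; the distributor's share is 50 − x ≈ 5.0031.

5.00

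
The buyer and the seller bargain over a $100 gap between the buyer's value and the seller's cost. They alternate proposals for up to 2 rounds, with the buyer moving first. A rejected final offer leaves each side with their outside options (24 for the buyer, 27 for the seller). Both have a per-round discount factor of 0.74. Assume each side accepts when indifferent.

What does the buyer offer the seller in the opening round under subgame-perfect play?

56.24

Round 2 (the seller proposes): the buyer gets 24 if talks fail, so the seller offers 24 and keeps 76.
Round 1 (the buyer proposes): the seller can get 76 next round, worth 0.74 × 76 = 56.24 now. The buyer offers 56.24 and keeps 100 − 56.24 = 43.76.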